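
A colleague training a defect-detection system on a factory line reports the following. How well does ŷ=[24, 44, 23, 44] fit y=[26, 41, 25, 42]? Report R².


ȳ = 33.5
SS_res = Σ(y-ŷ)² = 21
SS_tot = Σ(y-ȳ)² = 257
R² = 1 - SS_res/SS_tot = 1 - 0.0817 = 0.9183

0.9183


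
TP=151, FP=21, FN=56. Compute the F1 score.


Precision = 151/172 = 0.8779
Recall = 151/207 = 0.7295
F1 = 2·P·R/(P+R) = 2·TP/(2·TP+FP+FN) = 302/(302+21+56) = 302/379 = 0.7968

0.7968


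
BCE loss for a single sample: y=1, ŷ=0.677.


BCE = -[y·ln(p) + (1-y)·ln(1-p)]
= -1·ln(0.677) - 0
= -ln(0.677) = 0.3901

0.3901


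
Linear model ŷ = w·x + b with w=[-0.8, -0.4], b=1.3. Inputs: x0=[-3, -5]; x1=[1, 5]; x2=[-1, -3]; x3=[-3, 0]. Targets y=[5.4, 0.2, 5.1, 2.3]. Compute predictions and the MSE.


ŷ0 = (-0.8)·(-3) + (-0.4)·(-5) + 1.3 = 5.7
ŷ1 = (-0.8)·(1) + (-0.4)·(5) + 1.3 = -1.5
ŷ2 = (-0.8)·(-1) + (-0.4)·(-3) + 1.3 = 3.3
ŷ3 = (-0.8)·(-3) + (-0.4)·(0) + 1.3 = 3.7
errors² = [0.09, 2.89, 3.24, 1.96]
MSE = 8.1800/4 = 2.045

2.045


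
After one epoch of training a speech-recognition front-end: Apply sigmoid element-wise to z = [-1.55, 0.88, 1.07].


σ(-1.55) = 1/(1+e^1.55) = 0.1751
σ(0.88) = 1/(1+e^-0.88) = 0.7068
σ(1.07) = 1/(1+e^-1.07) = 0.7446
result = [0.1751, 0.7068, 0.7446]

[0.1751, 0.7068, 0.7446]


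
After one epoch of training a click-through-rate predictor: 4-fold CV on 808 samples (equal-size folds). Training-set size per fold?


Fold size = 808/4 = 202
Training per fold = 808 - 202 = 606

606


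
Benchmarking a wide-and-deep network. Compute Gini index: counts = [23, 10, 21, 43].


Probabilities: [23/97, 10/97, 21/97, 43/97] ≈ [0.2371, 0.1031, 0.2165, 0.4433]
Σpᵢ² = (529 + 100 + 441 + 1849)/97² = 2919/9409
Gini = 1 - Σpᵢ² = 1 - 2919/9409 = 0.6898

0.6898


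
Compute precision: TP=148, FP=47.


Precision = TP/(TP+FP)
= 148/(148+47)
= 148/195 = 75.9%

75.9%


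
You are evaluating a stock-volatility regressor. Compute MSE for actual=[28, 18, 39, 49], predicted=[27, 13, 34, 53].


Squared errors: (28-27)²=1, (18-13)²=25, (39-34)²=25, (49-53)²=16
Sum = 67
MSE = 67/4 = 67/4

67/4


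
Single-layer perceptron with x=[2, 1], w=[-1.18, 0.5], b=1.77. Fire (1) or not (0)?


z = (2)·(-1.18) + (1)·(0.5) + 1.77
  = -0.09
step(z) = 0 (z<0)

0


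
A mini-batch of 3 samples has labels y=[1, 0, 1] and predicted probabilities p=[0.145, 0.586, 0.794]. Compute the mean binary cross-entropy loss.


L[0] = -ln(0.145) = 1.931
L[1] = -ln(1-0.586) = -ln(0.414) = 0.8819
L[2] = -ln(0.794) = 0.2307
mean = (1.931 + 0.8819 + 0.2307)/3 = 1.0145

1.0145


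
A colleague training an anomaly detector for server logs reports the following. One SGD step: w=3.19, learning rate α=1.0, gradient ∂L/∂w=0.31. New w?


w_new = w - α·∇
= 3.19 - 1.0·0.31
= 3.19 - 0.31
= 2.88

2.88


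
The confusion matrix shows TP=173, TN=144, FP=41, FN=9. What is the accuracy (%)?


Accuracy = (TP+TN)/(TP+TN+FP+FN)
= (173+144)/(367)
= 317/367 = 86.38%

86.38%


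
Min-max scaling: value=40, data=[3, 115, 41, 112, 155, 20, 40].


min=3, max=155
(40-3)/(155-3) = 37/152 = 0.2434

0.2434


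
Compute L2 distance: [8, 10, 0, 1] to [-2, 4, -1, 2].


d = √((8+ 2)² + (10-4)² + (0+ 1)² + (1-2)²)
  = √(100 + 36 + 1 + 1)
  = √138 = 11.7473

11.7473


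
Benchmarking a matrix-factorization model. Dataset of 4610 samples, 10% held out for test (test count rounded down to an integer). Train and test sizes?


Test = ⌊4610·10/100⌋ = 461
Train = 4610 - 461 = 4149

Train: 4149, Test: 461


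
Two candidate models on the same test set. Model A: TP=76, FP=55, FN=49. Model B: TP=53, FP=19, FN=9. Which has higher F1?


Model A: P=76/131=0.5802, R=76/125=0.608, F1=2PR/(P+R)=2TP/(2TP+FP+FN)=152/256=0.5938
Model B: P=53/72=0.7361, R=53/62=0.8548, F1=2PR/(P+R)=2TP/(2TP+FP+FN)=106/134=0.791
0.5938 < 0.791 → Model B

Model B


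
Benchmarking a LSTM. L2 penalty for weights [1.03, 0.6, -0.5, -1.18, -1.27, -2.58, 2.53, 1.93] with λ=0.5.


‖w‖₂² = (1.03)² + (0.6)² + (-0.5)² + (-1.18)² + (-1.27)² + (-2.58)² + (2.53)² + (1.93)²
     = 1.0609 + 0.36 + 0.25 + 1.3924 + 1.6129 + 6.6564 + 6.4009 + 3.7249
     = 21.4584
λ·‖w‖₂² = 0.5·21.4584 = 10.7292

10.7292


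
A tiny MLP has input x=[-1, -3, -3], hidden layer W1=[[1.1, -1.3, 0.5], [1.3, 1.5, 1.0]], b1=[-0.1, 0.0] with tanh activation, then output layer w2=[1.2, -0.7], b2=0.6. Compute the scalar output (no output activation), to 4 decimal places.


z1[0] = (1.1)·(-1) + (-1.3)·(-3) + (0.5)·(-3) - 0.1 = 1.2
z1[1] = (1.3)·(-1) + (1.5)·(-3) + (1.0)·(-3) + 0.0 = -8.8
h = tanh(z1) = [0.8337, -1.0]
output = (1.2)·(0.8337) + (-0.7)·(-1.0) + 0.6 = 2.3004

2.3004


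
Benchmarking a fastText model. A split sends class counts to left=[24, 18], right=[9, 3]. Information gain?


Parent = [33, 21], H_parent = 0.9641
H_left = 0.9852 (n=42), H_right = 0.8113 (n=12)
H_children = (42/54)·0.9852 + (12/54)·0.8113 = 0.9466
IG = 0.9641 - 0.9466 = 0.0175

0.0175


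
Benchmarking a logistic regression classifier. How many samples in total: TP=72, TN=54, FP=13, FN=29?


Total = TP + TN + FP + FN
= 72 + 54 + 13 + 29
= 168
(Predicted positive: 85, predicted negative: 83)

168


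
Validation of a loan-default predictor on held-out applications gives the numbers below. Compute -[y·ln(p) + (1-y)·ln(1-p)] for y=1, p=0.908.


BCE = -[y·ln(p) + (1-y)·ln(1-p)]
= -1·ln(0.908) - 0
= -ln(0.908) = 0.0965

0.0965


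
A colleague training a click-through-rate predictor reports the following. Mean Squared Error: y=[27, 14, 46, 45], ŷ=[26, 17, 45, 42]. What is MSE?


Squared errors: (27-26)²=1, (14-17)²=9, (46-45)²=1, (45-42)²=9
Sum = 20
MSE = 20/4 = 5

5


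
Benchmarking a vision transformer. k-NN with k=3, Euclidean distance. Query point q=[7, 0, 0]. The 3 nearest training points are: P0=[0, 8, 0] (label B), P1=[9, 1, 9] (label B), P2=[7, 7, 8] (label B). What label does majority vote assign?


d(q,P0) = 10.6301  (label B)
d(q,P1) = 9.2736  (label B)
d(q,P2) = 10.6301  (label B)
Votes: A=0, B=3
Majority → B

B


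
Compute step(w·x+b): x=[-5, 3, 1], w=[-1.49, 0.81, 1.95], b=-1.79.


z = (-5)·(-1.49) + (3)·(0.81) + (1)·(1.95) - 1.79
  = 10.04
step(z) = 1 (z≥0)

1


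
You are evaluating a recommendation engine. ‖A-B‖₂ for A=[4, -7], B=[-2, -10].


d = √((4+ 2)² + (-7+ 10)²)
  = √(36 + 9)
  = √45 = 6.7082

6.7082


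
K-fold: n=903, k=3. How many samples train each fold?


Fold size = 903/3 = 301
Training per fold = 903 - 301 = 602

602


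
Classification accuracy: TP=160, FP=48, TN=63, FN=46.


Accuracy = (TP+TN)/(TP+TN+FP+FN)
= (160+63)/(317)
= 223/317 = 70.35%

70.35%


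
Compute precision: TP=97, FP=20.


Precision = TP/(TP+FP)
= 97/(97+20)
= 97/117 = 82.91%

82.91%


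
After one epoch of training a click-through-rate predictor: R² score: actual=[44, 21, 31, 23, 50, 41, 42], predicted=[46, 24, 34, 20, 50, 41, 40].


ȳ = 36
SS_res = Σ(y-ŷ)² = 35
SS_tot = Σ(y-ȳ)² = 740
R² = 1 - SS_res/SS_tot = 1 - 0.0473 = 0.9527

0.9527


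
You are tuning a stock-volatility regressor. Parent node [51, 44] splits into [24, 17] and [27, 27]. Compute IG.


Parent = [51, 44], H_parent = 0.9961
H_left = 0.9789 (n=41), H_right = 1 (n=54)
H_children = (41/95)·0.9789 + (54/95)·1 = 0.9909
IG = 0.9961 - 0.9909 = 0.0052

0.0052


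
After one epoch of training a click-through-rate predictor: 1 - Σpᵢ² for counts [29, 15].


Probabilities: [29/44, 15/44] ≈ [0.6591, 0.3409]
Σpᵢ² = (841 + 225)/44² = 1066/1936
Gini = 1 - Σpᵢ² = 1 - 1066/1936 = 0.4494

0.4494


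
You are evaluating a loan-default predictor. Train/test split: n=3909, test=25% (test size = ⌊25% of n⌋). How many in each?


Test = ⌊3909·25/100⌋ = 977
Train = 3909 - 977 = 2932

Train: 2932, Test: 977


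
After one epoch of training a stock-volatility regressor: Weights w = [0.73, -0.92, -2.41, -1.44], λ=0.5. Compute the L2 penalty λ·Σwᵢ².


‖w‖₂² = (0.73)² + (-0.92)² + (-2.41)² + (-1.44)²
     = 0.5329 + 0.8464 + 5.8081 + 2.0736
     = 9.261
λ·‖w‖₂² = 0.5·9.261 = 4.6305

4.6305


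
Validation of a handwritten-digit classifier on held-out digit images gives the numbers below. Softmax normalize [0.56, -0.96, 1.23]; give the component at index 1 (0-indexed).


Exponentials: e^0.56=1.7507, e^-0.96=0.3829, e^1.23=3.4212
Sum = 5.5548
Softmax = [0.3152, 0.0689, 0.6159]
p[1] = 0.3829/5.5548 = 0.0689

0.0689


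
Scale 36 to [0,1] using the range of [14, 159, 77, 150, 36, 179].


min=14, max=179
(36-14)/(179-14) = 22/165 = 0.1333

0.1333


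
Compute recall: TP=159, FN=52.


Recall = TP/(TP+FN)
= 159/(159+52)
= 159/211 = 75.36%

75.36%


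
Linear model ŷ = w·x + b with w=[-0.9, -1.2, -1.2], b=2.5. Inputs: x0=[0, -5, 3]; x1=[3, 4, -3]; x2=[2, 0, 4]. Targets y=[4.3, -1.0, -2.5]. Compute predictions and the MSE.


ŷ0 = (-0.9)·(0) + (-1.2)·(-5) + (-1.2)·(3) + 2.5 = 4.9
ŷ1 = (-0.9)·(3) + (-1.2)·(4) + (-1.2)·(-3) + 2.5 = -1.4
ŷ2 = (-0.9)·(2) + (-1.2)·(0) + (-1.2)·(4) + 2.5 = -4.1
errors² = [0.36, 0.16, 2.56]
MSE = 3.0800/3 = 1.0267

1.0267


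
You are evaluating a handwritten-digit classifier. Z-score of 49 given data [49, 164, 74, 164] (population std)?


μ = 112.75, σ = 52.0066
z = (49 - 112.75)/52.0066 = -1.2258

-1.2258


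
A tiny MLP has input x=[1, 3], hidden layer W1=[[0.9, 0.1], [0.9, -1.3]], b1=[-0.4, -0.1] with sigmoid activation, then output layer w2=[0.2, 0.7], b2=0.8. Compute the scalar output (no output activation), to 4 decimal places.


z1[0] = (0.9)·(1) + (0.1)·(3) - 0.4 = 0.8
z1[1] = (0.9)·(1) + (-1.3)·(3) - 0.1 = -3.1
h = sigmoid(z1) = [0.69, 0.0431]
output = (0.2)·(0.69) + (0.7)·(0.0431) + 0.8 = 0.9682

0.9682


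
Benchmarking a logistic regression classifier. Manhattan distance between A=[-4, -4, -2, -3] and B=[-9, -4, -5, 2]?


d = |-4+ 9| + |-4+ 4| + |-2+ 5| + |-3-2|
  = 5 + 0 + 3 + 5
  = 13

13


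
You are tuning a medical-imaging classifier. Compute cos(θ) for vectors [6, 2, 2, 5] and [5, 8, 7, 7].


A·B = 6·5 + 2·8 + 2·7 + 5·7 = 95
‖A‖ = √69 = 8.3066, ‖B‖ = √187 = 13.6748
cos = 95/(√69·√187) = 95/√12903 = 0.8363

0.8363


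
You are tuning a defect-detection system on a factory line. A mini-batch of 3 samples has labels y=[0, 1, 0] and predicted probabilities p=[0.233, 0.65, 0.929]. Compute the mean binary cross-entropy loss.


L[0] = -ln(1-0.233) = -ln(0.767) = 0.2653
L[1] = -ln(0.65) = 0.4308
L[2] = -ln(1-0.929) = -ln(0.071) = 2.6451
mean = (0.2653 + 0.4308 + 2.6451)/3 = 1.1137

1.1137


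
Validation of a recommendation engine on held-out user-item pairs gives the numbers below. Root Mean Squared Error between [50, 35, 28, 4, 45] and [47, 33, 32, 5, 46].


MSE = 31/5 = 6.2
RMSE = √(31/5) = 2.49

2.49


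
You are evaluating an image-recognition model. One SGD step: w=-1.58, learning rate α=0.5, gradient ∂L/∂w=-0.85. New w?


w_new = w - α·∇
= -1.58 - 0.5·-0.85
= -1.58 + 0.425
= -1.155

-1.155


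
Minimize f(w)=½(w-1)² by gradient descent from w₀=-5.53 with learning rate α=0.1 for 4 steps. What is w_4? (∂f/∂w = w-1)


step 1: grad = -5.53-1 = -6.53; w = -5.53 - 0.1·(-6.53) = -4.877
step 2: grad = -4.877-1 = -5.877; w = -4.877 - 0.1·(-5.877) = -4.2893
step 3: grad = -4.2893-1 = -5.2893; w = -4.2893 - 0.1·(-5.2893) = -3.76037
step 4: grad = -3.76037-1 = -4.76037; w = -3.76037 - 0.1·(-4.76037) = -3.284333

-3.284333


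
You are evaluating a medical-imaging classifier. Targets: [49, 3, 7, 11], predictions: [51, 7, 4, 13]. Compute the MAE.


Absolute errors: |49-51|=2, |3-7|=4, |7-4|=3, |11-13|=2
Sum = 11
MAE = 11/4 = 11/4

11/4


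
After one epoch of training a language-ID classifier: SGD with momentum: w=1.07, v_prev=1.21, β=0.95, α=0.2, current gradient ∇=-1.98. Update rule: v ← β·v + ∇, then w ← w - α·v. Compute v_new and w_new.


v_new = 0.95·1.21 - 1.98 = 1.1495 - 1.98 = -0.8305
w_new = 1.07 - 0.2·-0.8305 = 1.07 + 0.1661 = 1.2361

v_new=-0.8305, w_new=1.2361


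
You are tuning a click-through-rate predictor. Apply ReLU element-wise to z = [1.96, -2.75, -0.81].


ReLU(1.96) = max(0, 1.96) = 1.96
ReLU(-2.75) = max(0, -2.75) = 0.0
ReLU(-0.81) = max(0, -0.81) = 0.0
result = [1.96, 0.0, 0.0]

[1.96, 0.0, 0.0]


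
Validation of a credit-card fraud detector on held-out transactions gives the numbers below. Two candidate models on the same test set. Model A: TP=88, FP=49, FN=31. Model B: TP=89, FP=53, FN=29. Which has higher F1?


Model A: P=88/137=0.6423, R=88/119=0.7395, F1=2PR/(P+R)=2TP/(2TP+FP+FN)=176/256=0.6875
Model B: P=89/142=0.6268, R=89/118=0.7542, F1=2PR/(P+R)=2TP/(2TP+FP+FN)=178/260=0.6846
0.6875 > 0.6846 → Model A

Model A


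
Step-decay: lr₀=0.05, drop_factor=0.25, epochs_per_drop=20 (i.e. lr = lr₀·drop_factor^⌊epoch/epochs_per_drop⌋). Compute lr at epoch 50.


n_drops = ⌊50/20⌋ = 2
lr = 0.05·0.25^2 = 0.05·0.0625 = 0.003125

0.003125


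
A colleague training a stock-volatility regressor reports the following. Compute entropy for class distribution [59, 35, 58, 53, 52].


Probabilities: [59/257, 35/257, 58/257, 53/257, 52/257] ≈ [0.2296, 0.1362, 0.2257, 0.2062, 0.2023]
H = -((59/257)·log₂(59/257) + (35/257)·log₂(35/257) + (58/257)·log₂(58/257) + (53/257)·log₂(53/257) + (52/257)·log₂(52/257))
  = 2.2999 bits

2.2999 bits


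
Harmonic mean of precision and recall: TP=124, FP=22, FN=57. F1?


Precision = 124/146 = 0.8493
Recall = 124/181 = 0.6851
F1 = 2·P·R/(P+R) = 2·TP/(2·TP+FP+FN) = 248/(248+22+57) = 248/327 = 0.7584

0.7584


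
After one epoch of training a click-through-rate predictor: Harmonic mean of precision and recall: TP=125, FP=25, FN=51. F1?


Precision = 125/150 = 0.8333
Recall = 125/176 = 0.7102
F1 = 2·P·R/(P+R) = 2·TP/(2·TP+FP+FN) = 250/(250+25+51) = 250/326 = 0.7669

0.7669


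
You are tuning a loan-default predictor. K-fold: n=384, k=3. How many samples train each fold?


Fold size = 384/3 = 128
Training per fold = 384 - 128 = 256

256


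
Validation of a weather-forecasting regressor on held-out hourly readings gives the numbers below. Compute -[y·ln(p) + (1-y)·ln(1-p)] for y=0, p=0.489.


BCE = -[y·ln(p) + (1-y)·ln(1-p)]
= -0 - 1·ln(1-0.489)
= -ln(0.511) = 0.6714

0.6714


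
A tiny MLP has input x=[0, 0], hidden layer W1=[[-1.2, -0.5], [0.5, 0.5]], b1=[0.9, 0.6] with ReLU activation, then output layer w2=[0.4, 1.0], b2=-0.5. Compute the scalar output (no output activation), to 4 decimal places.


z1[0] = (-1.2)·(0) + (-0.5)·(0) + 0.9 = 0.9
z1[1] = (0.5)·(0) + (0.5)·(0) + 0.6 = 0.6
h = ReLU(z1) = [0.9, 0.6]
output = (0.4)·(0.9) + (1.0)·(0.6) - 0.5 = 0.46

0.46


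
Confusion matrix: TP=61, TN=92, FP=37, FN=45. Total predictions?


Total = TP + TN + FP + FN
= 61 + 92 + 37 + 45
= 235
(Predicted positive: 98, predicted negative: 137)

235


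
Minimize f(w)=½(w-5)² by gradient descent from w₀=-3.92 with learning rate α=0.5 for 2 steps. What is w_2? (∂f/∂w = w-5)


step 1: grad = -3.92-5 = -8.92; w = -3.92 - 0.5·(-8.92) = 0.54
step 2: grad = 0.54-5 = -4.46; w = 0.54 - 0.5·(-4.46) = 2.77

2.77


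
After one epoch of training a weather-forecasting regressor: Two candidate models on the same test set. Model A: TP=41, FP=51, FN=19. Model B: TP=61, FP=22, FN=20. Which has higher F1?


Model A: P=41/92=0.4457, R=41/60=0.6833, F1=2PR/(P+R)=2TP/(2TP+FP+FN)=82/152=0.5395
Model B: P=61/83=0.7349, R=61/81=0.7531, F1=2PR/(P+R)=2TP/(2TP+FP+FN)=122/164=0.7439
0.5395 < 0.7439 → Model B

Model B


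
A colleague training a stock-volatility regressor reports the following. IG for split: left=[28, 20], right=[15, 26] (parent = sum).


Parent = [43, 46], H_parent = 0.9992
H_left = 0.9799 (n=48), H_right = 0.9474 (n=41)
H_children = (48/89)·0.9799 + (41/89)·0.9474 = 0.9649
IG = 0.9992 - 0.9649 = 0.0343

0.0343


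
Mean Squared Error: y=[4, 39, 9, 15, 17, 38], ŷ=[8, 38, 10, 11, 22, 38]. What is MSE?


Squared errors: (4-8)²=16, (39-38)²=1, (9-10)²=1, (15-11)²=16, (17-22)²=25, (38-38)²=0
Sum = 59
MSE = 59/6 = 59/6

59/6


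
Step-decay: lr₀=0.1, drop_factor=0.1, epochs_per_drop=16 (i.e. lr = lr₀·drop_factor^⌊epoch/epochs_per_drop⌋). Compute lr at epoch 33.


n_drops = ⌊33/16⌋ = 2
lr = 0.1·0.1^2 = 0.1·0.01 = 0.001

0.001


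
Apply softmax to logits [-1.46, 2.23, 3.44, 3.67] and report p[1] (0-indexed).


Exponentials: e^-1.46=0.2322, e^2.23=9.2999, e^3.44=31.187, e^3.67=39.2519
Sum = 79.971
Softmax = [0.0029, 0.1163, 0.39, 0.4908]
p[1] = 9.2999/79.971 = 0.1163

0.1163


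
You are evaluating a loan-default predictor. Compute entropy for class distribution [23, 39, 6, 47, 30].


Probabilities: [23/145, 39/145, 6/145, 47/145, 30/145] ≈ [0.1586, 0.269, 0.0414, 0.3241, 0.2069]
H = -((23/145)·log₂(23/145) + (39/145)·log₂(39/145) + (6/145)·log₂(6/145) + (47/145)·log₂(47/145) + (30/145)·log₂(30/145))
  = 2.1182 bits

2.1182 bits


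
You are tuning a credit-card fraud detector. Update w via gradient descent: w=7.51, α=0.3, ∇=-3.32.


w_new = w - α·∇
= 7.51 - 0.3·-3.32
= 7.51 + 0.996
= 8.506

8.506


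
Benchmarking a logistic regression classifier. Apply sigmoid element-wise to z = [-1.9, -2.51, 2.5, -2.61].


σ(-1.9) = 1/(1+e^1.9) = 0.1301
σ(-2.51) = 1/(1+e^2.51) = 0.0752
σ(2.5) = 1/(1+e^-2.5) = 0.9241
σ(-2.61) = 1/(1+e^2.61) = 0.0685
result = [0.1301, 0.0752, 0.9241, 0.0685]

[0.1301, 0.0752, 0.9241, 0.0685]


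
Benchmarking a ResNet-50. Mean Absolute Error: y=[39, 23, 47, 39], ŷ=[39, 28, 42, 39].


Absolute errors: |39-39|=0, |23-28|=5, |47-42|=5, |39-39|=0
Sum = 10
MAE = 10/4 = 5/2

5/2


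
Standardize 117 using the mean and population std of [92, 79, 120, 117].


μ = 102, σ = 17.161
z = (117 - 102)/17.161 = 0.8741

0.8741


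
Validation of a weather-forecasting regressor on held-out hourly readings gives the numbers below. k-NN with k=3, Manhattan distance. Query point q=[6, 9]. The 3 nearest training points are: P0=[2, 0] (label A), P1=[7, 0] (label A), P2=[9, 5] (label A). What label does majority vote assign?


d(q,P0) = 13  (label A)
d(q,P1) = 10  (label A)
d(q,P2) = 7  (label A)
Votes: A=3, B=0
Majority → A

A


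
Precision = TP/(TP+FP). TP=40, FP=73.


Precision = TP/(TP+FP)
= 40/(40+73)
= 40/113 = 35.4%

35.4%


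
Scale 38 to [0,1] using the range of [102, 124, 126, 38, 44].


min=38, max=126
(38-38)/(126-38) = 0/88 = 0.0

0.0


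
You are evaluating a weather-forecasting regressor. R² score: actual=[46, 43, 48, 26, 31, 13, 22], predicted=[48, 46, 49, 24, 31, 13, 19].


ȳ = 32.7143
SS_res = Σ(y-ŷ)² = 27
SS_tot = Σ(y-ȳ)² = 1067.43
R² = 1 - SS_res/SS_tot = 1 - 0.0253 = 0.9747

0.9747


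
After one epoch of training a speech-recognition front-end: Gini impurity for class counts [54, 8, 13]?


Probabilities: [54/75, 8/75, 13/75] ≈ [0.72, 0.1067, 0.1733]
Σpᵢ² = (2916 + 64 + 169)/75² = 3149/5625
Gini = 1 - Σpᵢ² = 1 - 3149/5625 = 0.4402

0.4402


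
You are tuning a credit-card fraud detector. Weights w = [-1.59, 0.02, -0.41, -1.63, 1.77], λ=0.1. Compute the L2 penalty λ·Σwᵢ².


‖w‖₂² = (-1.59)² + (0.02)² + (-0.41)² + (-1.63)² + (1.77)²
     = 2.5281 + 0.0004 + 0.1681 + 2.6569 + 3.1329
     = 8.4864
λ·‖w‖₂² = 0.1·8.4864 = 0.84864

0.84864


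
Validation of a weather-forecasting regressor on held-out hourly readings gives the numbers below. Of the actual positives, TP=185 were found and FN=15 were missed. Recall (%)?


Recall = TP/(TP+FN)
= 185/(185+15)
= 185/200 = 92.5%

92.5%


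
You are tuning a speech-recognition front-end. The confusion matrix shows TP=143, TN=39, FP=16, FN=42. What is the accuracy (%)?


Accuracy = (TP+TN)/(TP+TN+FP+FN)
= (143+39)/(240)
= 182/240 = 75.83%

75.83%


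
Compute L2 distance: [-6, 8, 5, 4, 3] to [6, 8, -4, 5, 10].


d = √((-6-6)² + (8-8)² + (5+ 4)² + (4-5)² + (3-10)²)
  = √(144 + 0 + 81 + 1 + 49)
  = √275 = 16.5831

16.5831


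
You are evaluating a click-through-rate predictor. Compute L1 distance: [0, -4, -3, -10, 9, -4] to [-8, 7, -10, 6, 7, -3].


d = |0+ 8| + |-4-7| + |-3+ 10| + |-10-6| + |9-7| + |-4+ 3|
  = 8 + 11 + 7 + 16 + 2 + 1
  = 45

45


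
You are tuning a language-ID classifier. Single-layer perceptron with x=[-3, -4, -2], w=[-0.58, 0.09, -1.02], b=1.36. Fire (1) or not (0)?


z = (-3)·(-0.58) + (-4)·(0.09) + (-2)·(-1.02) + 1.36
  = 4.78
step(z) = 1 (z≥0)

1


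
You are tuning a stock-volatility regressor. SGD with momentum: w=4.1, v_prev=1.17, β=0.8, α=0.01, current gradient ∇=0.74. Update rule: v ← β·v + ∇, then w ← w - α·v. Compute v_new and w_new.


v_new = 0.8·1.17 + 0.74 = 0.936 + 0.74 = 1.676
w_new = 4.1 - 0.01·1.676 = 4.1 - 0.01676 = 4.08324

v_new=1.676, w_new=4.08324


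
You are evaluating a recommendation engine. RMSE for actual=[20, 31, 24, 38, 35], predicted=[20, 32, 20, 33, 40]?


MSE = 67/5 = 13.4
RMSE = √(67/5) = 3.6606

3.6606


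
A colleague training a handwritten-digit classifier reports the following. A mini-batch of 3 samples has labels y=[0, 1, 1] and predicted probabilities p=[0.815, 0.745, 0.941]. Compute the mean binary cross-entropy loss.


L[0] = -ln(1-0.815) = -ln(0.185) = 1.6874
L[1] = -ln(0.745) = 0.2944
L[2] = -ln(0.941) = 0.0608
mean = (1.6874 + 0.2944 + 0.0608)/3 = 0.6809

0.6809


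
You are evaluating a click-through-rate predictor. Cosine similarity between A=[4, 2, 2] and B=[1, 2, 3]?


A·B = 4·1 + 2·2 + 2·3 = 14
‖A‖ = √24 = 4.899, ‖B‖ = √14 = 3.7417
cos = 14/(√24·√14) = 14/√336 = 0.7638

0.7638


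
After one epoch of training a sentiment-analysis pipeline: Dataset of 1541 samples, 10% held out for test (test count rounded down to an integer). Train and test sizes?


Test = ⌊1541·10/100⌋ = 154
Train = 1541 - 154 = 1387

Train: 1387, Test: 154


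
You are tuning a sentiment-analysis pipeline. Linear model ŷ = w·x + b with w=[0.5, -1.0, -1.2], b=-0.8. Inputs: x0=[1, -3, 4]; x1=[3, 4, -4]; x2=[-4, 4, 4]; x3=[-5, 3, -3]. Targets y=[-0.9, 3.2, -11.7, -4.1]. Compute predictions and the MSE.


ŷ0 = (0.5)·(1) + (-1.0)·(-3) + (-1.2)·(4) - 0.8 = -2.1
ŷ1 = (0.5)·(3) + (-1.0)·(4) + (-1.2)·(-4) - 0.8 = 1.5
ŷ2 = (0.5)·(-4) + (-1.0)·(4) + (-1.2)·(4) - 0.8 = -11.6
ŷ3 = (0.5)·(-5) + (-1.0)·(3) + (-1.2)·(-3) - 0.8 = -2.7
errors² = [1.44, 2.89, 0.01, 1.96]
MSE = 6.3000/4 = 1.575

1.575


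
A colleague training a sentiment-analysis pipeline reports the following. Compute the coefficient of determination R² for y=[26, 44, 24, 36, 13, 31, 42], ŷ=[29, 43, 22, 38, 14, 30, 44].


ȳ = 30.8571
SS_res = Σ(y-ŷ)² = 24
SS_tot = Σ(y-ȳ)² = 712.86
R² = 1 - SS_res/SS_tot = 1 - 0.0337 = 0.9663

0.9663


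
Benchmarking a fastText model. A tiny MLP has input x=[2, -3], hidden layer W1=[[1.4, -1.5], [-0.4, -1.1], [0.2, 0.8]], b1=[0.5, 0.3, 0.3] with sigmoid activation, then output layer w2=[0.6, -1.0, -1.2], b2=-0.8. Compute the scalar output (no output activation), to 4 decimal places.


z1[0] = (1.4)·(2) + (-1.5)·(-3) + 0.5 = 7.8
z1[1] = (-0.4)·(2) + (-1.1)·(-3) + 0.3 = 2.8
z1[2] = (0.2)·(2) + (0.8)·(-3) + 0.3 = -1.7
h = sigmoid(z1) = [0.9996, 0.9427, 0.1545]
output = (0.6)·(0.9996) + (-1.0)·(0.9427) + (-1.2)·(0.1545) - 0.8 = -1.3283

-1.3283


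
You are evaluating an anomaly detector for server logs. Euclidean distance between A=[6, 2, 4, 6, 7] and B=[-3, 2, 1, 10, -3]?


d = √((6+ 3)² + (2-2)² + (4-1)² + (6-10)² + (7+ 3)²)
  = √(81 + 0 + 9 + 16 + 100)
  = √206 = 14.3527

14.3527


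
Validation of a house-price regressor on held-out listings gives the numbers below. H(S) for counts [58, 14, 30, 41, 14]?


Probabilities: [58/157, 14/157, 30/157, 41/157, 14/157] ≈ [0.3694, 0.0892, 0.1911, 0.2611, 0.0892]
H = -((58/157)·log₂(58/157) + (14/157)·log₂(14/157) + (30/157)·log₂(30/157) + (41/157)·log₂(41/157) + (14/157)·log₂(14/157))
  = 2.1148 bits

2.1148 bits


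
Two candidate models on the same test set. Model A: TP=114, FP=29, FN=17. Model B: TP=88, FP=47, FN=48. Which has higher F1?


Model A: P=114/143=0.7972, R=114/131=0.8702, F1=2PR/(P+R)=2TP/(2TP+FP+FN)=228/274=0.8321
Model B: P=88/135=0.6519, R=88/136=0.6471, F1=2PR/(P+R)=2TP/(2TP+FP+FN)=176/271=0.6494
0.8321 > 0.6494 → Model A

Model A


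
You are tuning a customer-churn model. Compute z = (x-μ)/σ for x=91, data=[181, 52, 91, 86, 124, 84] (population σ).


μ = 103, σ = 40.6612
z = (91 - 103)/40.6612 = -0.2951

-0.2951


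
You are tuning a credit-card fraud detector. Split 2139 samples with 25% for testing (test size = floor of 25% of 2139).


Test = ⌊2139·25/100⌋ = 534
Train = 2139 - 534 = 1605

Train: 1605, Test: 534


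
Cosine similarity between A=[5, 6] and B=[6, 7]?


A·B = 5·6 + 6·7 = 72
‖A‖ = √61 = 7.8102, ‖B‖ = √85 = 9.2195
cos = 72/(√61·√85) = 72/√5185 = 0.9999

0.9999


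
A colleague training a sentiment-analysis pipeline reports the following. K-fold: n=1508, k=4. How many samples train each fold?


Fold size = 1508/4 = 377
Training per fold = 1508 - 377 = 1131

1131


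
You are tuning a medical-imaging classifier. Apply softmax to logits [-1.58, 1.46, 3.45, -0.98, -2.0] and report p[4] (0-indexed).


Exponentials: e^-1.58=0.206, e^1.46=4.306, e^3.45=31.5004, e^-0.98=0.3753, e^-2.0=0.1353
Sum = 36.523
Softmax = [0.0056, 0.1179, 0.8625, 0.0103, 0.0037]
p[4] = 0.1353/36.523 = 0.0037

0.0037


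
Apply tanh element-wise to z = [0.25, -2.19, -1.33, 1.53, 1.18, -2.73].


tanh(0.25) = 0.2449
tanh(-2.19) = -0.9753
tanh(-1.33) = -0.8692
tanh(1.53) = 0.9104
tanh(1.18) = 0.8275
tanh(-2.73) = -0.9915
result = [0.2449, -0.9753, -0.8692, 0.9104, 0.8275, -0.9915]

[0.2449, -0.9753, -0.8692, 0.9104, 0.8275, -0.9915]


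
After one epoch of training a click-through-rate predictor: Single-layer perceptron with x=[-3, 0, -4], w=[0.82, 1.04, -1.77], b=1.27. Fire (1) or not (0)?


z = (-3)·(0.82) + (0)·(1.04) + (-4)·(-1.77) + 1.27
  = 5.89
step(z) = 1 (z≥0)

1


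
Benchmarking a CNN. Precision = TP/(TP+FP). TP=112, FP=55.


Precision = TP/(TP+FP)
= 112/(112+55)
= 112/167 = 67.07%

67.07%


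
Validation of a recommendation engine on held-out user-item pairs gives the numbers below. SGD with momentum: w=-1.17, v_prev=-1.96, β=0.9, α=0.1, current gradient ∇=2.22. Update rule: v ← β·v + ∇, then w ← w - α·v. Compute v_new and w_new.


v_new = 0.9·-1.96 + 2.22 = -1.764 + 2.22 = 0.456
w_new = -1.17 - 0.1·0.456 = -1.17 - 0.0456 = -1.2156

v_new=0.456, w_new=-1.2156


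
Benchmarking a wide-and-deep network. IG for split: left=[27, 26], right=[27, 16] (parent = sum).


Parent = [54, 42], H_parent = 0.9887
H_left = 0.9997 (n=53), H_right = 0.9523 (n=43)
H_children = (53/96)·0.9997 + (43/96)·0.9523 = 0.9785
IG = 0.9887 - 0.9785 = 0.0102

0.0102


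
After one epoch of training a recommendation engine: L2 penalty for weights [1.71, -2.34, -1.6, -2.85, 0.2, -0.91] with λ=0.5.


‖w‖₂² = (1.71)² + (-2.34)² + (-1.6)² + (-2.85)² + (0.2)² + (-0.91)²
     = 2.9241 + 5.4756 + 2.56 + 8.1225 + 0.04 + 0.8281
     = 19.9503
λ·‖w‖₂² = 0.5·19.9503 = 9.97515

9.97515


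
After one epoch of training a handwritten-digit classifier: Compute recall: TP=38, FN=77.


Recall = TP/(TP+FN)
= 38/(38+77)
= 38/115 = 33.04%

33.04%


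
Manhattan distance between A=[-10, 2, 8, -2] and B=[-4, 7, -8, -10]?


d = |-10+ 4| + |2-7| + |8+ 8| + |-2+ 10|
  = 6 + 5 + 16 + 8
  = 35

35


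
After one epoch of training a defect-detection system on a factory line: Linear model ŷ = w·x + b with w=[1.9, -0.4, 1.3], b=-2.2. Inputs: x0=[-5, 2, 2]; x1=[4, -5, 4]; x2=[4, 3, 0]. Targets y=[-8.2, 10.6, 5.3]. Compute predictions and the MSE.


ŷ0 = (1.9)·(-5) + (-0.4)·(2) + (1.3)·(2) - 2.2 = -9.9
ŷ1 = (1.9)·(4) + (-0.4)·(-5) + (1.3)·(4) - 2.2 = 12.6
ŷ2 = (1.9)·(4) + (-0.4)·(3) + (1.3)·(0) - 2.2 = 4.2
errors² = [2.89, 4.0, 1.21]
MSE = 8.1000/3 = 2.7

2.7


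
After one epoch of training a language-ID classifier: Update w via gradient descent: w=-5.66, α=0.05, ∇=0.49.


w_new = w - α·∇
= -5.66 - 0.05·0.49
= -5.66 - 0.0245
= -5.6845

-5.6845


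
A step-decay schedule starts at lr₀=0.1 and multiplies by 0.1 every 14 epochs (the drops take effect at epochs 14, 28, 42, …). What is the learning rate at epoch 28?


n_drops = ⌊28/14⌋ = 2
lr = 0.1·0.1^2 = 0.1·0.01 = 0.001

0.001


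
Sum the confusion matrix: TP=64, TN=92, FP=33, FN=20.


Total = TP + TN + FP + FN
= 64 + 92 + 33 + 20
= 209
(Predicted positive: 97, predicted negative: 112)

209


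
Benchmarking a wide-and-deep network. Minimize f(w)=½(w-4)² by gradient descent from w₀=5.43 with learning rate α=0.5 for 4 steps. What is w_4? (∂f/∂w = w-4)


step 1: grad = 5.43-4 = 1.43; w = 5.43 - 0.5·(1.43) = 4.715
step 2: grad = 4.715-4 = 0.715; w = 4.715 - 0.5·(0.715) = 4.3575
step 3: grad = 4.3575-4 = 0.3575; w = 4.3575 - 0.5·(0.3575) = 4.17875
step 4: grad = 4.17875-4 = 0.17875; w = 4.17875 - 0.5·(0.17875) = 4.089375

4.089375


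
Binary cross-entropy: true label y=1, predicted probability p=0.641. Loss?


BCE = -[y·ln(p) + (1-y)·ln(1-p)]
= -1·ln(0.641) - 0
= -ln(0.641) = 0.4447

0.4447


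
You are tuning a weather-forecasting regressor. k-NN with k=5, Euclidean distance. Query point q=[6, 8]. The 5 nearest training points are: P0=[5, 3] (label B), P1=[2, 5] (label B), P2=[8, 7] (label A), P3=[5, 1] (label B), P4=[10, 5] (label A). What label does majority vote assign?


d(q,P0) = 5.099  (label B)
d(q,P1) = 5.0  (label B)
d(q,P2) = 2.2361  (label A)
d(q,P3) = 7.0711  (label B)
d(q,P4) = 5.0  (label A)
Votes: A=2, B=3
Majority → B

B


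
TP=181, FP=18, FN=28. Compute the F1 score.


Precision = 181/199 = 0.9095
Recall = 181/209 = 0.866
F1 = 2·P·R/(P+R) = 2·TP/(2·TP+FP+FN) = 362/(362+18+28) = 362/408 = 0.8873

0.8873


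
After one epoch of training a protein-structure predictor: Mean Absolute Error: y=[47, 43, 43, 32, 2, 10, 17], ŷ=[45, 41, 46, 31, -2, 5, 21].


Absolute errors: |47-45|=2, |43-41|=2, |43-46|=3, |32-31|=1, |2+ 2|=4, |10-5|=5, |17-21|=4
Sum = 21
MAE = 21/7 = 3

3


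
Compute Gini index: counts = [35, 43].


Probabilities: [35/78, 43/78] ≈ [0.4487, 0.5513]
Σpᵢ² = (1225 + 1849)/78² = 3074/6084
Gini = 1 - Σpᵢ² = 1 - 3074/6084 = 0.4947

0.4947


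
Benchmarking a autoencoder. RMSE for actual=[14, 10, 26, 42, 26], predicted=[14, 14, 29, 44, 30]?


MSE = 45/5 = 9
RMSE = √(45/5) = 3.0

3.0


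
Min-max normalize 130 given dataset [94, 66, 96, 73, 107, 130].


min=66, max=130
(130-66)/(130-66) = 64/64 = 1.0

1.0


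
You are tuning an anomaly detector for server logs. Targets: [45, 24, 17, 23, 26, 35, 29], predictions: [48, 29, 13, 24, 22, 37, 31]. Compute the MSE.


Squared errors: (45-48)²=9, (24-29)²=25, (17-13)²=16, (23-24)²=1, (26-22)²=16, (35-37)²=4, (29-31)²=4
Sum = 75
MSE = 75/7 = 75/7

75/7


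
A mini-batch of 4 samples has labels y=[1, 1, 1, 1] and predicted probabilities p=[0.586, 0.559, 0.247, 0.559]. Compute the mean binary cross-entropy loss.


L[0] = -ln(0.586) = 0.5344
L[1] = -ln(0.559) = 0.5816
L[2] = -ln(0.247) = 1.3984
L[3] = -ln(0.559) = 0.5816
mean = (0.5344 + 0.5816 + 1.3984 + 0.5816)/4 = 0.774

0.774


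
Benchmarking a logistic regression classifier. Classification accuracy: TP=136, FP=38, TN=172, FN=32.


Accuracy = (TP+TN)/(TP+TN+FP+FN)
= (136+172)/(378)
= 308/378 = 81.48%

81.48%


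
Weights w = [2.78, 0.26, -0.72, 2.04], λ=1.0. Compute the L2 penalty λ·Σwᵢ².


‖w‖₂² = (2.78)² + (0.26)² + (-0.72)² + (2.04)²
     = 7.7284 + 0.0676 + 0.5184 + 4.1616
     = 12.476
λ·‖w‖₂² = 1.0·12.476 = 12.476

12.476


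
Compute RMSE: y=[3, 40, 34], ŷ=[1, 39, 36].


MSE = 9/3 = 3
RMSE = √(9/3) = 1.7321

1.7321


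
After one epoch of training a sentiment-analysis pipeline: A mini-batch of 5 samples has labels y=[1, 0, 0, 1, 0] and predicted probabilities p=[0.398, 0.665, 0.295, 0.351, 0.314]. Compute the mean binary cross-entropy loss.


L[0] = -ln(0.398) = 0.9213
L[1] = -ln(1-0.665) = -ln(0.335) = 1.0936
L[2] = -ln(1-0.295) = -ln(0.705) = 0.3496
L[3] = -ln(0.351) = 1.047
L[4] = -ln(1-0.314) = -ln(0.686) = 0.3769
mean = (0.9213 + 1.0936 + 0.3496 + 1.047 + 0.3769)/5 = 0.7577

0.7577


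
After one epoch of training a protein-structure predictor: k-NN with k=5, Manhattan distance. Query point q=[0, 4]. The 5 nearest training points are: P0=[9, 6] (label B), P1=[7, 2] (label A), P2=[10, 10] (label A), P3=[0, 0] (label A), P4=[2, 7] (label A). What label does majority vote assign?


d(q,P0) = 11  (label B)
d(q,P1) = 9  (label A)
d(q,P2) = 16  (label A)
d(q,P3) = 4  (label A)
d(q,P4) = 5  (label A)
Votes: A=4, B=1
Majority → A

A


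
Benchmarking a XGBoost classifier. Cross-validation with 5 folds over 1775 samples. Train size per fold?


Fold size = 1775/5 = 355
Training per fold = 1775 - 355 = 1420

1420


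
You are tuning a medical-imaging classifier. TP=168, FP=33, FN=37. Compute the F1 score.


Precision = 168/201 = 0.8358
Recall = 168/205 = 0.8195
F1 = 2·P·R/(P+R) = 2·TP/(2·TP+FP+FN) = 336/(336+33+37) = 336/406 = 0.8276

0.8276


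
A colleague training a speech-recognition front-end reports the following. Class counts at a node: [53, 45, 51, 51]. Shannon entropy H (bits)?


Probabilities: [53/200, 45/200, 51/200, 51/200] ≈ [0.265, 0.225, 0.255, 0.255]
H = -((53/200)·log₂(53/200) + (45/200)·log₂(45/200) + (51/200)·log₂(51/200) + (51/200)·log₂(51/200))
  = 1.9974 bits

1.9974 bits


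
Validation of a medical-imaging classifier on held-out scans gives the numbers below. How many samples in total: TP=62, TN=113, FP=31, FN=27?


Total = TP + TN + FP + FN
= 62 + 113 + 31 + 27
= 233
(Predicted positive: 93, predicted negative: 140)

233


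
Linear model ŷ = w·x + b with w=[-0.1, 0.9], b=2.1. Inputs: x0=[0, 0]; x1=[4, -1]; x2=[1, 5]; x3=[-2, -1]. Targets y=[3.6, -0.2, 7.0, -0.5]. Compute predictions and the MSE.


ŷ0 = (-0.1)·(0) + (0.9)·(0) + 2.1 = 2.1
ŷ1 = (-0.1)·(4) + (0.9)·(-1) + 2.1 = 0.8
ŷ2 = (-0.1)·(1) + (0.9)·(5) + 2.1 = 6.5
ŷ3 = (-0.1)·(-2) + (0.9)·(-1) + 2.1 = 1.4
errors² = [2.25, 1.0, 0.25, 3.61]
MSE = 7.1100/4 = 1.7775

1.7775


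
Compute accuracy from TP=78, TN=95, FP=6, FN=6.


Accuracy = (TP+TN)/(TP+TN+FP+FN)
= (78+95)/(185)
= 173/185 = 93.51%

93.51%


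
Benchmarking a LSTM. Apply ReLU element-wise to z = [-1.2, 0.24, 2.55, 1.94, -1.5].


ReLU(-1.2) = max(0, -1.2) = 0.0
ReLU(0.24) = max(0, 0.24) = 0.24
ReLU(2.55) = max(0, 2.55) = 2.55
ReLU(1.94) = max(0, 1.94) = 1.94
ReLU(-1.5) = max(0, -1.5) = 0.0
result = [0.0, 0.24, 2.55, 1.94, 0.0]

[0.0, 0.24, 2.55, 1.94, 0.0]


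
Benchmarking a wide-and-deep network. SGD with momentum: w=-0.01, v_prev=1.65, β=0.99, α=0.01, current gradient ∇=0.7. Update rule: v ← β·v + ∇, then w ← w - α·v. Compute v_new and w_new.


v_new = 0.99·1.65 + 0.7 = 1.6335 + 0.7 = 2.3335
w_new = -0.01 - 0.01·2.3335 = -0.01 - 0.023335 = -0.033335

v_new=2.3335, w_new=-0.033335


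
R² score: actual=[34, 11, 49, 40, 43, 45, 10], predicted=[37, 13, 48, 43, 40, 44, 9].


ȳ = 33.1429
SS_res = Σ(y-ŷ)² = 34
SS_tot = Σ(y-ȳ)² = 1562.86
R² = 1 - SS_res/SS_tot = 1 - 0.0218 = 0.9782

0.9782


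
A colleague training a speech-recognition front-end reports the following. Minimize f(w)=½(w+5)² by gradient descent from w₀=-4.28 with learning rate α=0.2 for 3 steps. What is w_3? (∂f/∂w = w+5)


step 1: grad = -4.28+5 = 0.72; w = -4.28 - 0.2·(0.72) = -4.424
step 2: grad = -4.424+5 = 0.576; w = -4.424 - 0.2·(0.576) = -4.5392
step 3: grad = -4.5392+5 = 0.4608; w = -4.5392 - 0.2·(0.4608) = -4.63136

-4.63136


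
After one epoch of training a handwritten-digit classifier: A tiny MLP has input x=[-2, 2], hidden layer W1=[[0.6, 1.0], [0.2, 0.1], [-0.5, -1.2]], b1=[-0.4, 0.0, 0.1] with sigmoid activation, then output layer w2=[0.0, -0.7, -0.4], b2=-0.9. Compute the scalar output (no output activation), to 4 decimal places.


z1[0] = (0.6)·(-2) + (1.0)·(2) - 0.4 = 0.4
z1[1] = (0.2)·(-2) + (0.1)·(2) + 0.0 = -0.2
z1[2] = (-0.5)·(-2) + (-1.2)·(2) + 0.1 = -1.3
h = sigmoid(z1) = [0.5987, 0.4502, 0.2142]
output = (0.0)·(0.5987) + (-0.7)·(0.4502) + (-0.4)·(0.2142) - 0.9 = -1.3008

-1.3008


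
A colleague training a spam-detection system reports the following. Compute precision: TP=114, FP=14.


Precision = TP/(TP+FP)
= 114/(114+14)
= 114/128 = 89.06%

89.06%


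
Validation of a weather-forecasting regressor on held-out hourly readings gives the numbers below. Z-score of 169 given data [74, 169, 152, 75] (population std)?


μ = 117.5, σ = 43.4195
z = (169 - 117.5)/43.4195 = 1.1861

1.1861


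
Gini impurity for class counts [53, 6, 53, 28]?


Probabilities: [53/140, 6/140, 53/140, 28/140] ≈ [0.3786, 0.0429, 0.3786, 0.2]
Σpᵢ² = (2809 + 36 + 2809 + 784)/140² = 6438/19600
Gini = 1 - Σpᵢ² = 1 - 6438/19600 = 0.6715

0.6715


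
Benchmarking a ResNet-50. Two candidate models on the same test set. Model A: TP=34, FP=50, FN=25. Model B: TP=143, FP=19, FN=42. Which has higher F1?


Model A: P=34/84=0.4048, R=34/59=0.5763, F1=2PR/(P+R)=2TP/(2TP+FP+FN)=68/143=0.4755
Model B: P=143/162=0.8827, R=143/185=0.773, F1=2PR/(P+R)=2TP/(2TP+FP+FN)=286/347=0.8242
0.4755 < 0.8242 → Model B

Model B


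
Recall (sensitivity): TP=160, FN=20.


Recall = TP/(TP+FN)
= 160/(160+20)
= 160/180 = 88.89%

88.89%


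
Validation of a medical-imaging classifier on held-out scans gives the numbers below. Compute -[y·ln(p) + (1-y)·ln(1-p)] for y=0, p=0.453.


BCE = -[y·ln(p) + (1-y)·ln(1-p)]
= -0 - 1·ln(1-0.453)
= -ln(0.547) = 0.6033

0.6033


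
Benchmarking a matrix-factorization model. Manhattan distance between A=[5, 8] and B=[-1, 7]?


d = |5+ 1| + |8-7|
  = 6 + 1
  = 7

7


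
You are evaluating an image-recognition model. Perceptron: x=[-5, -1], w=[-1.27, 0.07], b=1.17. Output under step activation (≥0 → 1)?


z = (-5)·(-1.27) + (-1)·(0.07) + 1.17
  = 7.45
step(z) = 1 (z≥0)

1


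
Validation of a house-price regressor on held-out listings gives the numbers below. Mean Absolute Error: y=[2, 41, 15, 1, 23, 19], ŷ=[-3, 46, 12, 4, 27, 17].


Absolute errors: |2+ 3|=5, |41-46|=5, |15-12|=3, |1-4|=3, |23-27|=4, |19-17|=2
Sum = 22
MAE = 22/6 = 11/3

11/3


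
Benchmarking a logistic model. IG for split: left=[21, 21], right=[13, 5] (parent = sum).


Parent = [34, 26], H_parent = 0.9871
H_left = 1 (n=42), H_right = 0.8524 (n=18)
H_children = (42/60)·1 + (18/60)·0.8524 = 0.9557
IG = 0.9871 - 0.9557 = 0.0314

0.0314


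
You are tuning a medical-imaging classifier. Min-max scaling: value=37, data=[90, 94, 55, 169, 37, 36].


min=36, max=169
(37-36)/(169-36) = 1/133 = 0.0075

0.0075


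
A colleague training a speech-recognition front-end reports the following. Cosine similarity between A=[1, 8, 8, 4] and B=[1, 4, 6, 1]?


A·B = 1·1 + 8·4 + 8·6 + 4·1 = 85
‖A‖ = √145 = 12.0416, ‖B‖ = √54 = 7.3485
cos = 85/(√145·√54) = 85/√7830 = 0.9606

0.9606


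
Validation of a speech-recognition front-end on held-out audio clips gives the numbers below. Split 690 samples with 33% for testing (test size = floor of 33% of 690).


Test = ⌊690·33/100⌋ = 227
Train = 690 - 227 = 463

Train: 463, Test: 227


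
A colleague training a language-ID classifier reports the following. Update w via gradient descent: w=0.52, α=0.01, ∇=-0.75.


w_new = w - α·∇
= 0.52 - 0.01·-0.75
= 0.52 + 0.0075
= 0.5275

0.5275
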